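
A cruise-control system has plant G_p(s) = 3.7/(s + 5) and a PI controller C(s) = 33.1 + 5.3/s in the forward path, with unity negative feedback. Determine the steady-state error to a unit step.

0

The open loop C(s)G_p(s) has a pole at the origin (type 1), so the static position error constant is infinite and e_ss = 1/(1+∞) = 0.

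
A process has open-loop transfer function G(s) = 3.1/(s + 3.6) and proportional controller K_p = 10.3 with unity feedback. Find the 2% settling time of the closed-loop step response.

Closed-loop transfer function: T(s) = K_p·G(s)/(1 + K_p·G(s)) = 31.93/(s + 3.6 + 31.93) = 31.93/(s + 35.53).
Time constant τ = 1/35.53 = 0.02815 s, so the 2% settling time is about 4τ = 0.113 s.

T_s ≈ 0.113 s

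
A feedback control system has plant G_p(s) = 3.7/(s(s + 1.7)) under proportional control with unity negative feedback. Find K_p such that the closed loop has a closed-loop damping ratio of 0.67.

Closed-loop characteristic equation: s² + 1.7s + K_p·3.7 = 0.
So ω_n = √(3.7K_p) and 2ζω_n = 1.7, giving ζ = 1.7/(2√(3.7K_p)).
Setting ζ = 0.67: √(3.7K_p) = 1.7/(2·0.67) = 1.269, so K_p = 1.609/3.7 = 0.435.

K_p = 0.435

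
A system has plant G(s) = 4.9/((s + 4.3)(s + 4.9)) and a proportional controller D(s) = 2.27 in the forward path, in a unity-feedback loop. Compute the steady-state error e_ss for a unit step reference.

The loop is type 0. Static position error constant K_pos = D(0)·G(0) = 2.27·0.2326 = 0.5279.
Steady-state error to a unit step: e_ss = 1/(1+K_pos) = 1/1.528 = 0.654.

0.654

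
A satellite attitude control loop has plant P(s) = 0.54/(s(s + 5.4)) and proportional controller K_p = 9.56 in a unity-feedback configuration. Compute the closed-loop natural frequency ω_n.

The closed-loop denominator is s(s+5.4) + 9.56·0.54 = s² + 5.4s + 5.162.
Matching s² + 2ζω_n s + ω_n²: ω_n = √5.162 = 2.272 rad/s and 2ζω_n = 5.4, so ζ = 5.4/(2·2.272) = 1.19.

ω_n = 2.27 rad/s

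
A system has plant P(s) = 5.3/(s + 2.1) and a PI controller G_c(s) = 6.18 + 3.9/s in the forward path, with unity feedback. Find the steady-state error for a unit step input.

0

The open loop G_c(s)P(s) has a pole at the origin (type 1), so the static position error constant is infinite and e_ss = 1/(1+∞) = 0.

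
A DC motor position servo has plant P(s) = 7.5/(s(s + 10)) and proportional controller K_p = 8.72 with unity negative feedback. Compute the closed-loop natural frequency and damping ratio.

ω_n = 8.09 rad/s, ζ = 0.618

With unity feedback the closed-loop characteristic equation is s² + 10s + 8.72·7.5 = s² + 10s + 65.4 = 0.
So ω_n² = 65.4 ⇒ ω_n = 8.087 rad/s, and ζ = 10/(2ω_n) = 0.618.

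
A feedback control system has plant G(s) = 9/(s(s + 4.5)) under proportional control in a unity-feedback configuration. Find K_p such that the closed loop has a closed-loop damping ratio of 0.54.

K_p = 1.93

Closed-loop characteristic equation: s² + 4.5s + K_p·9 = 0.
So ω_n = √(9K_p) and 2ζω_n = 4.5, giving ζ = 4.5/(2√(9K_p)).
Setting ζ = 0.54: √(9K_p) = 4.5/(2·0.54) = 4.167, so K_p = 17.36/9 = 1.93.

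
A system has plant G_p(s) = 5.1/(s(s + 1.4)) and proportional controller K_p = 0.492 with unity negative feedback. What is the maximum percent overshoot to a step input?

From 1 + K_pG_p(s) = 0: s² + 1.4s + 2.509 = 0 ⇒ ω_n = 1.584, ζ = 0.4419.
%OS = 100·exp(−πζ/√(1−ζ²)) = 100·exp(−π·0.4419/√0.8047) = 21.3%.

21.3%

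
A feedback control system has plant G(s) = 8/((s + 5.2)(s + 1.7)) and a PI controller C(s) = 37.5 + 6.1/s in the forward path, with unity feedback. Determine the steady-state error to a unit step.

0

The open loop C(s)G(s) has a pole at the origin (type 1), so the static position error constant is infinite and e_ss = 1/(1+∞) = 0.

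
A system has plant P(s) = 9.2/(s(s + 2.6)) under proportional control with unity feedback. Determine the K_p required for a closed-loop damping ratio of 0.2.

Closed-loop characteristic equation: s² + 2.6s + K_p·9.2 = 0.
So ω_n = √(9.2K_p) and 2ζω_n = 2.6, giving ζ = 2.6/(2√(9.2K_p)).
Setting ζ = 0.2: √(9.2K_p) = 2.6/(2·0.2) = 6.5, so K_p = 42.25/9.2 = 4.59.

K_p = 4.59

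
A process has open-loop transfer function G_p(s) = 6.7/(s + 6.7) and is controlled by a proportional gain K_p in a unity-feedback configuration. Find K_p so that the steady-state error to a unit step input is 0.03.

K_p = 32.3

The loop is type 0, so e_ss(step) = 1/(1 + K_pos) with K_pos = K_p·G_p(0).
G_p(0) = 1. Require 1/(1 + K_p·1) = 0.03, so 1 + 1·K_p = 33.33.
K_p = (33.33 − 1)/1 = 32.3.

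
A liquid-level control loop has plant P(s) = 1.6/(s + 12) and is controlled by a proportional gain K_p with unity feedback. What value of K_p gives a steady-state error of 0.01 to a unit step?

The loop is type 0, so e_ss(step) = 1/(1 + K_pos) with K_pos = K_p·P(0).
P(0) = 0.1333. Require 1/(1 + K_p·0.1333) = 0.01, so 1 + 0.1333·K_p = 100.
K_p = (100 − 1)/0.1333 = 742.

K_p = 742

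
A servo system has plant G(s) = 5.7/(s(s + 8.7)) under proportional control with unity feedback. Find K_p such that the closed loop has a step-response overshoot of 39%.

K_p = 40.3

From %OS = 100·exp(−πζ/√(1−ζ²)) = 39%, ζ = −ln(0.39)/√(π²+ln²(0.39)) = 0.2871.
Characteristic equation s² + 8.7s + 5.7K_p = 0 gives ζ = 8.7/(2√(5.7K_p)).
Setting ζ = 0.2871: √(5.7K_p) = 8.7/(2·0.2871) = 15.15, so K_p = 229.6/5.7 = 40.3.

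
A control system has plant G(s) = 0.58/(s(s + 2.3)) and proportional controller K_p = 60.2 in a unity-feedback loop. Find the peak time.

T_p = 0.542 s

From 1 + K_pG(s) = 0: s² + 2.3s + 34.92 = 0 ⇒ ω_n = 5.909, ζ = 0.1946.
Damped frequency ω_d = ω_n√(1−ζ²) = 5.796 rad/s, so peak time T_p = π/ω_d = 0.542 s.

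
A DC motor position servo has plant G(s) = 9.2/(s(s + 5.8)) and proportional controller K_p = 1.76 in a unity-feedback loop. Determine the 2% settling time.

The closed-loop denominator s² + 5.8s + 16.19 gives ω_n = √16.19 = 4.024 and ζ = 5.8/(2ω_n) = 0.7207.
2% settling time T_s ≈ 4/(ζω_n) = 4/2.9 = 1.38 s.

T_s ≈ 1.38 s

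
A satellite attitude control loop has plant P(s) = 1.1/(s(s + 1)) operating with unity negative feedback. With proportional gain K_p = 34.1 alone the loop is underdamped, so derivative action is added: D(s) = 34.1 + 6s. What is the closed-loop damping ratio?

ζ = 0.62

Forward path: (34.1 + 6s)·1.1/(s(s+1)). The closed-loop characteristic equation is s² + (1 + 1.1·6)s + 1.1·34.1 = 0.
That is s² + 7.6s + 37.51 = 0, so ω_n = 6.125 rad/s and ζ = 7.6/(2·6.125) = 0.6205.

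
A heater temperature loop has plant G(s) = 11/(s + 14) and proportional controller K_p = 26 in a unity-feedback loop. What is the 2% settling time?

Closed-loop transfer function: T(s) = K_p·G(s)/(1 + K_p·G(s)) = 286/(s + 14 + 286) = 286/(s + 300).
Time constant τ = 1/300 = 0.003333 s, so the 2% settling time is about 4τ = 0.0133 s.

T_s ≈ 0.0133 s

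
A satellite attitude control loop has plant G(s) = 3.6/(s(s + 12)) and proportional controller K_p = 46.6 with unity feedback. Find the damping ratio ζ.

With unity feedback the closed-loop characteristic equation is s² + 12s + 46.6·3.6 = s² + 12s + 167.8 = 0.
Matching s² + 2ζω_n s + ω_n²: ω_n = √167.8 = 12.95 rad/s and 2ζω_n = 12, so ζ = 12/(2·12.95) = 0.463.

ζ = 0.463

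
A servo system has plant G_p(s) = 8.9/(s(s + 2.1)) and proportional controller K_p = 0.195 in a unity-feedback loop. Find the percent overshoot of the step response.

From 1 + K_pG_p(s) = 0: s² + 2.1s + 1.736 = 0 ⇒ ω_n = 1.317, ζ = 0.797.
%OS = 100·exp(−πζ/√(1−ζ²)) = 100·exp(−π·0.797/√0.3647) = 1.58%.

1.58%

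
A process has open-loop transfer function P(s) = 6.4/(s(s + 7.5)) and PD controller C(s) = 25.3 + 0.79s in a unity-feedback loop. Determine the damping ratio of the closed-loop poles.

ζ = 0.493

Forward path: (25.3 + 0.79s)·6.4/(s(s+7.5)). The closed-loop characteristic equation is s² + (7.5 + 6.4·0.79)s + 6.4·25.3 = 0.
That is s² + 12.56s + 161.9 = 0, so ω_n = 12.72 rad/s and ζ = 12.56/(2·12.72) = 0.4934.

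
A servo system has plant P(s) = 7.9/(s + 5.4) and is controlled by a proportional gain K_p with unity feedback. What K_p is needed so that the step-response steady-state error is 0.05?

For a type-0 loop with proportional control, e_ss = 1/(1 + K_p·P(0)).
P(0) = 1.463. Require 1/(1 + K_p·1.463) = 0.05, so 1 + 1.463·K_p = 20.
K_p = (20 − 1)/1.463 = 13.

K_p = 13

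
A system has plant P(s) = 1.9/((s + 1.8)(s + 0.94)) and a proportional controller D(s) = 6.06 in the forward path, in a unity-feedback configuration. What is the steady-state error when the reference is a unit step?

0.128

The loop is type 0. Static position error constant K_pos = D(0)·P(0) = 6.06·1.123 = 6.805.
Steady-state error to a unit step: e_ss = 1/(1+K_pos) = 1/7.805 = 0.128.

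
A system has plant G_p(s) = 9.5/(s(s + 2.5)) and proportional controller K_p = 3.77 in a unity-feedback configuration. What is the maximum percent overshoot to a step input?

From 1 + K_pG_p(s) = 0: s² + 2.5s + 35.81 = 0 ⇒ ω_n = 5.985, ζ = 0.2089.
%OS = 100·exp(−πζ/√(1−ζ²)) = 100·exp(−π·0.2089/√0.9564) = 51.1%.

51.1%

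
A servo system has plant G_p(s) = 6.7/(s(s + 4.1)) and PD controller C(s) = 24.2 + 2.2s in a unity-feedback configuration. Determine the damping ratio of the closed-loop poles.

ζ = 0.74

Forward path: (24.2 + 2.2s)·6.7/(s(s+4.1)). The closed-loop characteristic equation is s² + (4.1 + 6.7·2.2)s + 6.7·24.2 = 0.
That is s² + 18.84s + 162.1 = 0, so ω_n = 12.73 rad/s and ζ = 18.84/(2·12.73) = 0.7398.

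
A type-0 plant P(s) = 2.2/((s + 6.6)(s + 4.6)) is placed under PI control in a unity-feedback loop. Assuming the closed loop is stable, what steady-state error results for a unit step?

The PI controller's integrator makes the forward path type 1, so e_ss to a step is zero.

0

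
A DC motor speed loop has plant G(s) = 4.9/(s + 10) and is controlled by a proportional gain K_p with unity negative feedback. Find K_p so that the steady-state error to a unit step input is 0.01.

Steady-state error for a unit step on this type-0 loop is 1/(1 + K_p·G(0)).
G(0) = 0.49. Require 1/(1 + K_p·0.49) = 0.01, so 1 + 0.49·K_p = 100.
K_p = (100 − 1)/0.49 = 202.

K_p = 202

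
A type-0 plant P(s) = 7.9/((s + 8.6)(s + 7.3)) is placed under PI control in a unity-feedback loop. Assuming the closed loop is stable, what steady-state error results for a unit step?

The PI controller's integrator makes the forward path type 1, so e_ss to a step is zero.

0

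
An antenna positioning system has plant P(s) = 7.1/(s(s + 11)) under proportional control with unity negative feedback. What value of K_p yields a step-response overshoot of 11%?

From %OS = 100·exp(−πζ/√(1−ζ²)) = 11%, ζ = −ln(0.11)/√(π²+ln²(0.11)) = 0.5749.
Characteristic equation s² + 11s + 7.1K_p = 0 gives ζ = 11/(2√(7.1K_p)).
Setting ζ = 0.5749: √(7.1K_p) = 11/(2·0.5749) = 9.567, so K_p = 91.53/7.1 = 12.9.

K_p = 12.9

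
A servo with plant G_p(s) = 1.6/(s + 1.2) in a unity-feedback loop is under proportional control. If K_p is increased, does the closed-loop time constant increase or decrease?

decrease

Closed-loop pole is at s = −(1.2+K_p·1.6); larger K_p moves it further left, so τ = 1/(1.2+K_p·1.6) decreases.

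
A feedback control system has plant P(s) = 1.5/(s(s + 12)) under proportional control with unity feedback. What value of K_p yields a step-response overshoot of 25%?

From %OS = 100·exp(−πζ/√(1−ζ²)) = 25%, ζ = −ln(0.25)/√(π²+ln²(0.25)) = 0.4037.
Characteristic equation s² + 12s + 1.5K_p = 0 gives ζ = 12/(2√(1.5K_p)).
Setting ζ = 0.4037: √(1.5K_p) = 12/(2·0.4037) = 14.86, so K_p = 220.9/1.5 = 147.

K_p = 147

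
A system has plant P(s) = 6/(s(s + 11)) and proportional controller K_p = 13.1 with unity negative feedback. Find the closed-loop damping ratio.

1 + K_p·P(s) = 0 gives s² + 11s + 78.6 = 0.
Matching s² + 2ζω_n s + ω_n²: ω_n = √78.6 = 8.866 rad/s and 2ζω_n = 11, so ζ = 11/(2·8.866) = 0.62.

ζ = 0.62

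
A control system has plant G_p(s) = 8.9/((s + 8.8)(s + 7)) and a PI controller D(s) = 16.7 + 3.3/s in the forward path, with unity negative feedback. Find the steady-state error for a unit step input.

The open loop D(s)G_p(s) has a pole at the origin (type 1), so the static position error constant is infinite and e_ss = 1/(1+∞) = 0.

0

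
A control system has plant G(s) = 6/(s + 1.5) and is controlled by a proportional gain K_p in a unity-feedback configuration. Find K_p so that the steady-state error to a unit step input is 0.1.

For a type-0 loop with proportional control, e_ss = 1/(1 + K_p·G(0)).
G(0) = 4. Require 1/(1 + K_p·4) = 0.1, so 1 + 4·K_p = 10.
K_p = (10 − 1)/4 = 2.25.

K_p = 2.25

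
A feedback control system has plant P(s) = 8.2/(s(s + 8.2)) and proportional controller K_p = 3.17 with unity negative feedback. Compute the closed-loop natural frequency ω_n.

1 + K_p·P(s) = 0 gives s² + 8.2s + 25.99 = 0.
Matching s² + 2ζω_n s + ω_n²: ω_n = √25.99 = 5.098 rad/s and 2ζω_n = 8.2, so ζ = 8.2/(2·5.098) = 0.804.

ω_n = 5.1 rad/s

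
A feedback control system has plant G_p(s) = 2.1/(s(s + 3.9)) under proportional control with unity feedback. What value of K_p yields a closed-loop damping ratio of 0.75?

K_p = 3.22

Closed-loop characteristic equation: s² + 3.9s + K_p·2.1 = 0.
So ω_n = √(2.1K_p) and 2ζω_n = 3.9, giving ζ = 3.9/(2√(2.1K_p)).
Setting ζ = 0.75: √(2.1K_p) = 3.9/(2·0.75) = 2.6, so K_p = 6.76/2.1 = 3.22.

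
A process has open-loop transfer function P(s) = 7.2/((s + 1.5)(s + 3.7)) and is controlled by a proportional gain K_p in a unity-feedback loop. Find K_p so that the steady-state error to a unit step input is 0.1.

K_p = 6.94

Steady-state error for a unit step on this type-0 loop is 1/(1 + K_p·P(0)).
P(0) = 1.297. Require 1/(1 + K_p·1.297) = 0.1, so 1 + 1.297·K_p = 10.
K_p = (10 − 1)/1.297 = 6.94.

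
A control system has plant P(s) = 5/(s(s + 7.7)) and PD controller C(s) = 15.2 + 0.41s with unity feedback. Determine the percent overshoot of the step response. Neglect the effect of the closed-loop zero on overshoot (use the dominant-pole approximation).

Forward path: (15.2 + 0.41s)·5/(s(s+7.7)). The closed-loop characteristic equation is s² + (7.7 + 5·0.41)s + 5·15.2 = 0.
That is s² + 9.75s + 76 = 0, so ω_n = 8.718 rad/s and ζ = 9.75/(2·8.718) = 0.5592.
%OS = 100·exp(−πζ/√(1−ζ²)) = 12%.

12%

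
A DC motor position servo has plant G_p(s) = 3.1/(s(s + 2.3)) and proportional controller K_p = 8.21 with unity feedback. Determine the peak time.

From 1 + K_pG_p(s) = 0: s² + 2.3s + 25.45 = 0 ⇒ ω_n = 5.045, ζ = 0.228.
Damped frequency ω_d = ω_n√(1−ζ²) = 4.912 rad/s, so peak time T_p = π/ω_d = 0.64 s.

T_p = 0.64 s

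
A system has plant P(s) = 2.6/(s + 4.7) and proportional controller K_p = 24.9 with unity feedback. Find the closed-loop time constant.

τ = 0.0144 s

Closed-loop transfer function: T(s) = K_p·P(s)/(1 + K_p·P(s)) = 64.74/(s + 4.7 + 64.74) = 64.74/(s + 69.44).
Time constant τ = 1/69.44 = 0.0144 s.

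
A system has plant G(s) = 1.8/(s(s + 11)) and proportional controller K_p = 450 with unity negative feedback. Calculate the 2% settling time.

T_s ≈ 0.727 s

From 1 + K_pG(s) = 0: s² + 11s + 810 = 0 ⇒ ω_n = 28.46, ζ = 0.1933.
2% settling time T_s ≈ 4/(ζω_n) = 4/5.5 = 0.727 s.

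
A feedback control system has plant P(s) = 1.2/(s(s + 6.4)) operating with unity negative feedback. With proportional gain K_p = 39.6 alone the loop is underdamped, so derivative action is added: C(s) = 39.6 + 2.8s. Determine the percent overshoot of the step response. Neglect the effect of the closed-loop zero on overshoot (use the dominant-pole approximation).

Forward path: (39.6 + 2.8s)·1.2/(s(s+6.4)). The closed-loop characteristic equation is s² + (6.4 + 1.2·2.8)s + 1.2·39.6 = 0.
That is s² + 9.76s + 47.52 = 0, so ω_n = 6.893 rad/s and ζ = 9.76/(2·6.893) = 0.7079.
%OS = 100·exp(−πζ/√(1−ζ²)) = 4.29%.

4.29%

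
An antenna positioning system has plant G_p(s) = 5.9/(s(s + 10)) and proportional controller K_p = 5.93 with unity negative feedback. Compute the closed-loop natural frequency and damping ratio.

ω_n = 5.91 rad/s, ζ = 0.845

The closed-loop denominator is s(s+10) + 5.93·5.9 = s² + 10s + 34.99.
Matching s² + 2ζω_n s + ω_n²: ω_n = √34.99 = 5.915 rad/s and 2ζω_n = 10, so ζ = 10/(2·5.915) = 0.845.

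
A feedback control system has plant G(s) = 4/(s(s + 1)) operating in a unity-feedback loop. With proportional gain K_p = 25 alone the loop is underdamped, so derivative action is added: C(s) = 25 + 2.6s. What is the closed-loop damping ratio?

Forward path: (25 + 2.6s)·4/(s(s+1)). The closed-loop characteristic equation is s² + (1 + 4·2.6)s + 4·25 = 0.
That is s² + 11.4s + 100 = 0, so ω_n = 10 rad/s and ζ = 11.4/(2·10) = 0.57.

ζ = 0.57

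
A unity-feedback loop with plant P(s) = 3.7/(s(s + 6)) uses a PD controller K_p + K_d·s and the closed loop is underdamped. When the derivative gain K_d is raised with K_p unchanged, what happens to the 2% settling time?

decrease

Characteristic equation s² + (6 + 3.7K_d)s + 3.7K_p = 0: raising K_d increases ζω_n = (6+3.7K_d)/2 while the loop stays underdamped, so T_s ≈ 4/(ζω_n) decreases.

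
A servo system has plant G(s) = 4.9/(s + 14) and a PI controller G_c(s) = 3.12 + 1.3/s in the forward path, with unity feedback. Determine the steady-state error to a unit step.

The open loop G_c(s)G(s) has a pole at the origin (type 1), so the static position error constant is infinite and e_ss = 1/(1+∞) = 0.

0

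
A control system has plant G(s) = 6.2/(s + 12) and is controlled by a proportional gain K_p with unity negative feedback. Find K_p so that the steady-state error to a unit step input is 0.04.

K_p = 46.5

Steady-state error for a unit step on this type-0 loop is 1/(1 + K_p·G(0)).
G(0) = 0.5167. Require 1/(1 + K_p·0.5167) = 0.04, so 1 + 0.5167·K_p = 25.
K_p = (25 − 1)/0.5167 = 46.5.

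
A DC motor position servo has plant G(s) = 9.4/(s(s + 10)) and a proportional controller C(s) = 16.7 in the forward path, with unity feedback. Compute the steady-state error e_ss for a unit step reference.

0

The open loop C(s)G(s) has a pole at the origin (type 1), so the static position error constant is infinite and e_ss = 1/(1+∞) = 0.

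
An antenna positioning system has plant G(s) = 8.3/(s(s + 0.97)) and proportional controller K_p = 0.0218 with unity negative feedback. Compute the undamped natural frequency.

The closed-loop denominator is s(s+0.97) + 0.0218·8.3 = s² + 0.97s + 0.1809.
So ω_n² = 0.1809 ⇒ ω_n = 0.4254 rad/s, and ζ = 0.97/(2ω_n) = 1.14.

ω_n = 0.425 rad/s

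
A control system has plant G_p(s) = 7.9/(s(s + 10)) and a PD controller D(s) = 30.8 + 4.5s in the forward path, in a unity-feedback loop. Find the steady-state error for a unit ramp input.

0.0411

The loop has one pole at the origin (type 1). Velocity error constant K_v = lim_{s→0} s·D(s)G_p(s) = 30.8·7.9/10 = 24.33.
Steady-state error to a unit ramp: e_ss = 1/K_v = 0.0411.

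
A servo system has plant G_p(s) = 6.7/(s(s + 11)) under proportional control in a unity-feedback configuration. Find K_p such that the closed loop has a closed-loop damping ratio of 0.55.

K_p = 14.9

Closed-loop characteristic equation: s² + 11s + K_p·6.7 = 0.
So ω_n = √(6.7K_p) and 2ζω_n = 11, giving ζ = 11/(2√(6.7K_p)).
Setting ζ = 0.55: √(6.7K_p) = 11/(2·0.55) = 10, so K_p = 100/6.7 = 14.9.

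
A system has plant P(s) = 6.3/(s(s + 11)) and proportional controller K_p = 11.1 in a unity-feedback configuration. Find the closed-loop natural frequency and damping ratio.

1 + K_p·P(s) = 0 gives s² + 11s + 69.93 = 0.
Matching s² + 2ζω_n s + ω_n²: ω_n = √69.93 = 8.362 rad/s and 2ζω_n = 11, so ζ = 11/(2·8.362) = 0.658.

ω_n = 8.36 rad/s, ζ = 0.658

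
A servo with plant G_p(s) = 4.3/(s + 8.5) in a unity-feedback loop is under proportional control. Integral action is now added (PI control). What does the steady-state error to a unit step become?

0

The integrator makes K_pos = lim_{s→0} C(s)G(s) infinite, so e_ss = 1/(1+K_pos) = 0.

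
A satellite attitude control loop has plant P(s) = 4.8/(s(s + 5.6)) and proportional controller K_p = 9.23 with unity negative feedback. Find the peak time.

T_p = 0.52 s

From 1 + K_pP(s) = 0: s² + 5.6s + 44.3 = 0 ⇒ ω_n = 6.656, ζ = 0.4207.
Damped frequency ω_d = ω_n√(1−ζ²) = 6.039 rad/s, so peak time T_p = π/ω_d = 0.52 s.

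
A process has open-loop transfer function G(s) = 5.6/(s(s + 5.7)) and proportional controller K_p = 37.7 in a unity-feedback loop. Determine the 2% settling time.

Closed-loop characteristic equation: s² + 5.7s + 211.1 = 0, so ω_n = 14.53 rad/s and ζ = 5.7/(2·14.53) = 0.1961.
2% settling time T_s ≈ 4/(ζω_n) = 4/2.85 = 1.4 s.

T_s ≈ 1.4 s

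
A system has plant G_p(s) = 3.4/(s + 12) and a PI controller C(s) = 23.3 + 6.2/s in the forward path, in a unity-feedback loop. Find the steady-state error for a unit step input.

The open loop C(s)G_p(s) has a pole at the origin (type 1), so the static position error constant is infinite and e_ss = 1/(1+∞) = 0.

0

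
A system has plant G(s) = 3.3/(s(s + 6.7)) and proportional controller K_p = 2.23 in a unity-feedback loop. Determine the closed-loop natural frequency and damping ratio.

The closed-loop denominator is s(s+6.7) + 2.23·3.3 = s² + 6.7s + 7.359.
Matching s² + 2ζω_n s + ω_n²: ω_n = √7.359 = 2.713 rad/s and 2ζω_n = 6.7, so ζ = 6.7/(2·2.713) = 1.23.

ω_n = 2.71 rad/s, ζ = 1.23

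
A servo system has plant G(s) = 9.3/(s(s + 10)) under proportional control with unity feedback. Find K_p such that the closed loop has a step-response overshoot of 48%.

From %OS = 100·exp(−πζ/√(1−ζ²)) = 48%, ζ = −ln(0.48)/√(π²+ln²(0.48)) = 0.2275.
Characteristic equation s² + 10s + 9.3K_p = 0 gives ζ = 10/(2√(9.3K_p)).
Setting ζ = 0.2275: √(9.3K_p) = 10/(2·0.2275) = 21.98, so K_p = 483/9.3 = 51.9.

K_p = 51.9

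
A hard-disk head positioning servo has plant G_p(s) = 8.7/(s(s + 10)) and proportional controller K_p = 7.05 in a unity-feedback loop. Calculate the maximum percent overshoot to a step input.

Closed-loop characteristic equation: s² + 10s + 61.33 = 0, so ω_n = 7.832 rad/s and ζ = 10/(2·7.832) = 0.6384.
%OS = 100·exp(−πζ/√(1−ζ²)) = 100·exp(−π·0.6384/√0.5924) = 7.38%.

7.38%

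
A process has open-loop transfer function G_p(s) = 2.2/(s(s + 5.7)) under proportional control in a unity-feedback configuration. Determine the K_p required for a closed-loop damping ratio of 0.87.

K_p = 4.88

Closed-loop characteristic equation: s² + 5.7s + K_p·2.2 = 0.
So ω_n = √(2.2K_p) and 2ζω_n = 5.7, giving ζ = 5.7/(2√(2.2K_p)).
Setting ζ = 0.87: √(2.2K_p) = 5.7/(2·0.87) = 3.276, so K_p = 10.73/2.2 = 4.88.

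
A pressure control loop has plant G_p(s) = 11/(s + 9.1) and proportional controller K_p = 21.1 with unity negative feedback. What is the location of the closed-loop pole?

s = -241.2

Closed-loop transfer function: T(s) = K_p·G_p(s)/(1 + K_p·G_p(s)) = 232.1/(s + 9.1 + 232.1) = 232.1/(s + 241.2).
The closed-loop pole is at s = −241.2.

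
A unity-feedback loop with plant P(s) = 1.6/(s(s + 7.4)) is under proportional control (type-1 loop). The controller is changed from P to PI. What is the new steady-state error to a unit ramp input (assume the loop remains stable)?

The integrator raises the loop to type 2, so K_v → ∞ and e_ss to a ramp is zero.

0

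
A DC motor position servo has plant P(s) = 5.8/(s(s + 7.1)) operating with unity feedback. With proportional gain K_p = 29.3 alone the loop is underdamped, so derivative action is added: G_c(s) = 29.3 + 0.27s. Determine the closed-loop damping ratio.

Forward path: (29.3 + 0.27s)·5.8/(s(s+7.1)). The closed-loop characteristic equation is s² + (7.1 + 5.8·0.27)s + 5.8·29.3 = 0.
That is s² + 8.666s + 169.9 = 0, so ω_n = 13.04 rad/s and ζ = 8.666/(2·13.04) = 0.3324.

ζ = 0.332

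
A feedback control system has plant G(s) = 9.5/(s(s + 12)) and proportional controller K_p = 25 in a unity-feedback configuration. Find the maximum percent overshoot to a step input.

26.5%

The closed-loop denominator s² + 12s + 237.5 gives ω_n = √237.5 = 15.41 and ζ = 12/(2ω_n) = 0.3893.
%OS = 100·exp(−πζ/√(1−ζ²)) = 100·exp(−π·0.3893/√0.8484) = 26.5%.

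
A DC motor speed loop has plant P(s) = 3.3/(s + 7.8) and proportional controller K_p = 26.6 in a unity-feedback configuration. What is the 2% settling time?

Closed-loop transfer function: T(s) = K_p·P(s)/(1 + K_p·P(s)) = 87.78/(s + 7.8 + 87.78) = 87.78/(s + 95.58).
Time constant τ = 1/95.58 = 0.01046 s, so the 2% settling time is about 4τ = 0.0418 s.

T_s ≈ 0.0418 s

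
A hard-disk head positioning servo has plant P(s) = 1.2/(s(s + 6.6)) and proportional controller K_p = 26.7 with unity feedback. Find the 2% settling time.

Closed-loop characteristic equation: s² + 6.6s + 32.04 = 0, so ω_n = 5.66 rad/s and ζ = 6.6/(2·5.66) = 0.583.
2% settling time T_s ≈ 4/(ζω_n) = 4/3.3 = 1.21 s.

T_s ≈ 1.21 s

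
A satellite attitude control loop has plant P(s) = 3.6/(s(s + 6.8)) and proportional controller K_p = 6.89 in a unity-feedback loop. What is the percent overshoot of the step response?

5.31%

From 1 + K_pP(s) = 0: s² + 6.8s + 24.8 = 0 ⇒ ω_n = 4.98, ζ = 0.6827.
%OS = 100·exp(−πζ/√(1−ζ²)) = 100·exp(−π·0.6827/√0.5339) = 5.31%.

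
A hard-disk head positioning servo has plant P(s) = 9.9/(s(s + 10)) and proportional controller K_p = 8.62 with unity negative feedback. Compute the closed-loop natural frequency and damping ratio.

ω_n = 9.24 rad/s, ζ = 0.541

1 + K_p·P(s) = 0 gives s² + 10s + 85.34 = 0.
Matching s² + 2ζω_n s + ω_n²: ω_n = √85.34 = 9.238 rad/s and 2ζω_n = 10, so ζ = 10/(2·9.238) = 0.541.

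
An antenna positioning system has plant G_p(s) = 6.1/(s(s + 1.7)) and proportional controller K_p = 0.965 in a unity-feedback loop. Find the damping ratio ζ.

1 + K_p·G_p(s) = 0 gives s² + 1.7s + 5.886 = 0.
So ω_n² = 5.886 ⇒ ω_n = 2.426 rad/s, and ζ = 1.7/(2ω_n) = 0.35.

ζ = 0.35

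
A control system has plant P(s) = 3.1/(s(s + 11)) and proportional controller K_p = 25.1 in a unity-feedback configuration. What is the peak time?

From 1 + K_pP(s) = 0: s² + 11s + 77.81 = 0 ⇒ ω_n = 8.821, ζ = 0.6235.
Damped frequency ω_d = ω_n√(1−ζ²) = 6.896 rad/s, so peak time T_p = π/ω_d = 0.456 s.

T_p = 0.456 s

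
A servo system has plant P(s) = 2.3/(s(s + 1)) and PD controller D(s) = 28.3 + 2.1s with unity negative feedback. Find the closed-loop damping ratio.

ζ = 0.361

Forward path: (28.3 + 2.1s)·2.3/(s(s+1)). The closed-loop characteristic equation is s² + (1 + 2.3·2.1)s + 2.3·28.3 = 0.
That is s² + 5.83s + 65.09 = 0, so ω_n = 8.068 rad/s and ζ = 5.83/(2·8.068) = 0.3613.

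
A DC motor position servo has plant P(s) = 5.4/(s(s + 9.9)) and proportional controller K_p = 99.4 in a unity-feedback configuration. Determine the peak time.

From 1 + K_pP(s) = 0: s² + 9.9s + 536.8 = 0 ⇒ ω_n = 23.17, ζ = 0.2137.
Damped frequency ω_d = ω_n√(1−ζ²) = 22.63 rad/s, so peak time T_p = π/ω_d = 0.139 s.

T_p = 0.139 s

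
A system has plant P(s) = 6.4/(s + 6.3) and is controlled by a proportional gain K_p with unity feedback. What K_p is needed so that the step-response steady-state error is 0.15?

The loop is type 0, so e_ss(step) = 1/(1 + K_pos) with K_pos = K_p·P(0).
P(0) = 1.016. Require 1/(1 + K_p·1.016) = 0.15, so 1 + 1.016·K_p = 6.667.
K_p = (6.667 − 1)/1.016 = 5.58.

K_p = 5.58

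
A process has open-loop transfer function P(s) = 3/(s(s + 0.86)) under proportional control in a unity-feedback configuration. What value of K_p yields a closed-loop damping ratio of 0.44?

K_p = 0.318

Closed-loop characteristic equation: s² + 0.86s + K_p·3 = 0.
So ω_n = √(3K_p) and 2ζω_n = 0.86, giving ζ = 0.86/(2√(3K_p)).
Setting ζ = 0.44: √(3K_p) = 0.86/(2·0.44) = 0.9773, so K_p = 0.9551/3 = 0.318.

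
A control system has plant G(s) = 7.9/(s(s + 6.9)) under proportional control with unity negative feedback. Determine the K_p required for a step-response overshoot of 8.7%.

From %OS = 100·exp(−πζ/√(1−ζ²)) = 8.7%, ζ = −ln(0.087)/√(π²+ln²(0.087)) = 0.6137.
Characteristic equation s² + 6.9s + 7.9K_p = 0 gives ζ = 6.9/(2√(7.9K_p)).
Setting ζ = 0.6137: √(7.9K_p) = 6.9/(2·0.6137) = 5.622, so K_p = 31.6/7.9 = 4.

K_p = 4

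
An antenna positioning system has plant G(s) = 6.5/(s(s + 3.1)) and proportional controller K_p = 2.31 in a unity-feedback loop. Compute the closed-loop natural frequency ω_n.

The closed-loop denominator is s(s+3.1) + 2.31·6.5 = s² + 3.1s + 15.02.
Matching s² + 2ζω_n s + ω_n²: ω_n = √15.02 = 3.875 rad/s and 2ζω_n = 3.1, so ζ = 3.1/(2·3.875) = 0.4.

ω_n = 3.87 rad/s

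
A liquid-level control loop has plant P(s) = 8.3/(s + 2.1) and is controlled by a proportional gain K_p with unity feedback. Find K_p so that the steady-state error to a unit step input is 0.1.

The loop is type 0, so e_ss(step) = 1/(1 + K_pos) with K_pos = K_p·P(0).
P(0) = 3.952. Require 1/(1 + K_p·3.952) = 0.1, so 1 + 3.952·K_p = 10.
K_p = (10 − 1)/3.952 = 2.28.

K_p = 2.28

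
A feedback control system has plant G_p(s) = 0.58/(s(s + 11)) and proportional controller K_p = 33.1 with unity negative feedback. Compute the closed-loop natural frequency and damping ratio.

With unity feedback the closed-loop characteristic equation is s² + 11s + 33.1·0.58 = s² + 11s + 19.2 = 0.
Matching s² + 2ζω_n s + ω_n²: ω_n = √19.2 = 4.382 rad/s and 2ζω_n = 11, so ζ = 11/(2·4.382) = 1.26.

ω_n = 4.38 rad/s, ζ = 1.26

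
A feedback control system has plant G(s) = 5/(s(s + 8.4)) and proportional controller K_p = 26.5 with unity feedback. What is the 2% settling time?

From 1 + K_pG(s) = 0: s² + 8.4s + 132.5 = 0 ⇒ ω_n = 11.51, ζ = 0.3649.
2% settling time T_s ≈ 4/(ζω_n) = 4/4.2 = 0.952 s.

T_s ≈ 0.952 s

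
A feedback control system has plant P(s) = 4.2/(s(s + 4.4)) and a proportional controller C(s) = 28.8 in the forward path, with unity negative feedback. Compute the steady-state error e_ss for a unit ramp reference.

The loop has one pole at the origin (type 1). Velocity error constant K_v = lim_{s→0} s·C(s)P(s) = 28.8·4.2/4.4 = 27.49.
Steady-state error to a unit ramp: e_ss = 1/K_v = 0.0364.

0.0364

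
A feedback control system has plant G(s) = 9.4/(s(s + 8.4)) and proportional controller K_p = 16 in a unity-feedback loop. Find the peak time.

The closed-loop denominator s² + 8.4s + 150.4 gives ω_n = √150.4 = 12.26 and ζ = 8.4/(2ω_n) = 0.3425.
Damped frequency ω_d = ω_n√(1−ζ²) = 11.52 rad/s, so peak time T_p = π/ω_d = 0.273 s.

T_p = 0.273 s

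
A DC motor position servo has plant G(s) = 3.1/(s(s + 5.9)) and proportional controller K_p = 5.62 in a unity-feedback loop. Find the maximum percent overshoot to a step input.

4.33%

The closed-loop denominator s² + 5.9s + 17.42 gives ω_n = √17.42 = 4.174 and ζ = 5.9/(2ω_n) = 0.7068.
%OS = 100·exp(−πζ/√(1−ζ²)) = 100·exp(−π·0.7068/√0.5005) = 4.33%.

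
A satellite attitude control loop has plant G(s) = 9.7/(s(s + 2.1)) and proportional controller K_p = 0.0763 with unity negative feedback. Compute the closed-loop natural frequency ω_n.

The closed-loop denominator is s(s+2.1) + 0.0763·9.7 = s² + 2.1s + 0.7401.
Matching s² + 2ζω_n s + ω_n²: ω_n = √0.7401 = 0.8603 rad/s and 2ζω_n = 2.1, so ζ = 2.1/(2·0.8603) = 1.22.

ω_n = 0.86 rad/s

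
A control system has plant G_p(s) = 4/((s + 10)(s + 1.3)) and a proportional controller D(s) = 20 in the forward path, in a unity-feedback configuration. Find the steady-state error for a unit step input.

The loop is type 0. Static position error constant K_pos = D(0)·G_p(0) = 20·0.3077 = 6.154.
Steady-state error to a unit step: e_ss = 1/(1+K_pos) = 1/7.154 = 0.14.

0.14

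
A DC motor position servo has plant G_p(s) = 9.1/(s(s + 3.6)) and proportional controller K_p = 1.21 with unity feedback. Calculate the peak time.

The closed-loop denominator s² + 3.6s + 11.01 gives ω_n = √11.01 = 3.318 and ζ = 3.6/(2ω_n) = 0.5424.
Damped frequency ω_d = ω_n√(1−ζ²) = 2.788 rad/s, so peak time T_p = π/ω_d = 1.13 s.

T_p = 1.13 s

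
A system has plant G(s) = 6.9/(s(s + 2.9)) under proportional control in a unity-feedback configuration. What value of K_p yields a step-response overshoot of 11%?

K_p = 0.922

From %OS = 100·exp(−πζ/√(1−ζ²)) = 11%, ζ = −ln(0.11)/√(π²+ln²(0.11)) = 0.5749.
Characteristic equation s² + 2.9s + 6.9K_p = 0 gives ζ = 2.9/(2√(6.9K_p)).
Setting ζ = 0.5749: √(6.9K_p) = 2.9/(2·0.5749) = 2.522, so K_p = 6.362/6.9 = 0.922.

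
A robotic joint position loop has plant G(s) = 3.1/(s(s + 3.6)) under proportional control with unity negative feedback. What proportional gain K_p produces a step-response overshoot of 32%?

K_p = 8.99

From %OS = 100·exp(−πζ/√(1−ζ²)) = 32%, ζ = −ln(0.32)/√(π²+ln²(0.32)) = 0.341.
Characteristic equation s² + 3.6s + 3.1K_p = 0 gives ζ = 3.6/(2√(3.1K_p)).
Setting ζ = 0.341: √(3.1K_p) = 3.6/(2·0.341) = 5.279, so K_p = 27.87/3.1 = 8.99.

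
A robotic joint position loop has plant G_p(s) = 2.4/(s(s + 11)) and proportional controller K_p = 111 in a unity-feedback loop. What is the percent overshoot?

32.5%

The closed-loop denominator s² + 11s + 266.4 gives ω_n = √266.4 = 16.32 and ζ = 11/(2ω_n) = 0.337.
%OS = 100·exp(−πζ/√(1−ζ²)) = 100·exp(−π·0.337/√0.8864) = 32.5%.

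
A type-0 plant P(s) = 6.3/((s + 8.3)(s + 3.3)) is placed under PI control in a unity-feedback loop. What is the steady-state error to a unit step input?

The PI controller's integrator makes the forward path type 1, so e_ss to a step is zero.

0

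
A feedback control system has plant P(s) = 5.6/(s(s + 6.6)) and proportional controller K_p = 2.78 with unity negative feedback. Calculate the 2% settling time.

T_s ≈ 1.21 s

The closed-loop denominator s² + 6.6s + 15.57 gives ω_n = √15.57 = 3.946 and ζ = 6.6/(2ω_n) = 0.8364.
2% settling time T_s ≈ 4/(ζω_n) = 4/3.3 = 1.21 s.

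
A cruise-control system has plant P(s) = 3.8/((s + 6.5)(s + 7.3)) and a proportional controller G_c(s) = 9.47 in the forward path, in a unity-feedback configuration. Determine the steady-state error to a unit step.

0.569

The loop is type 0. Static position error constant K_pos = G_c(0)·P(0) = 9.47·0.08008 = 0.7584.
Steady-state error to a unit step: e_ss = 1/(1+K_pos) = 1/1.758 = 0.569.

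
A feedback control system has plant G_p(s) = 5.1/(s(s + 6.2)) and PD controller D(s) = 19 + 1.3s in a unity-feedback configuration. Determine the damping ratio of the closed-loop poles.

Forward path: (19 + 1.3s)·5.1/(s(s+6.2)). The closed-loop characteristic equation is s² + (6.2 + 5.1·1.3)s + 5.1·19 = 0.
That is s² + 12.83s + 96.9 = 0, so ω_n = 9.844 rad/s and ζ = 12.83/(2·9.844) = 0.6517.

ζ = 0.652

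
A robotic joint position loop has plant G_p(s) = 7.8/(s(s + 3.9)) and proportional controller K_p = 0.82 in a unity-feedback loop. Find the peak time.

The closed-loop denominator s² + 3.9s + 6.396 gives ω_n = √6.396 = 2.529 and ζ = 3.9/(2ω_n) = 0.771.
Damped frequency ω_d = ω_n√(1−ζ²) = 1.61 rad/s, so peak time T_p = π/ω_d = 1.95 s.

T_p = 1.95 s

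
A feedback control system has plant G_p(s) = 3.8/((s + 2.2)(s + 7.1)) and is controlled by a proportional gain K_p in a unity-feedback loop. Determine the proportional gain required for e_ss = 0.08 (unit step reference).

K_p = 47.3

Steady-state error for a unit step on this type-0 loop is 1/(1 + K_p·G_p(0)).
G_p(0) = 0.2433. Require 1/(1 + K_p·0.2433) = 0.08, so 1 + 0.2433·K_p = 12.5.
K_p = (12.5 − 1)/0.2433 = 47.3.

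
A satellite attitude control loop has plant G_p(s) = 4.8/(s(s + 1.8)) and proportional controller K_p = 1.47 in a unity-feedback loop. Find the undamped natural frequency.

The closed-loop denominator is s(s+1.8) + 1.47·4.8 = s² + 1.8s + 7.056.
So ω_n² = 7.056 ⇒ ω_n = 2.656 rad/s, and ζ = 1.8/(2ω_n) = 0.339.

ω_n = 2.66 rad/s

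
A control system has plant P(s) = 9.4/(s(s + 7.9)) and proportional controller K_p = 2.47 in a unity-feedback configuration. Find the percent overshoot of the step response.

1.11%

The closed-loop denominator s² + 7.9s + 23.22 gives ω_n = √23.22 = 4.819 and ζ = 7.9/(2ω_n) = 0.8198.
%OS = 100·exp(−πζ/√(1−ζ²)) = 100·exp(−π·0.8198/√0.328) = 1.11%.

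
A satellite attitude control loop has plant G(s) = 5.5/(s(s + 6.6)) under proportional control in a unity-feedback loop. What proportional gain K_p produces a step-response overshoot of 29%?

From %OS = 100·exp(−πζ/√(1−ζ²)) = 29%, ζ = −ln(0.29)/√(π²+ln²(0.29)) = 0.3666.
Characteristic equation s² + 6.6s + 5.5K_p = 0 gives ζ = 6.6/(2√(5.5K_p)).
Setting ζ = 0.3666: √(5.5K_p) = 6.6/(2·0.3666) = 9.002, so K_p = 81.03/5.5 = 14.7.

K_p = 14.7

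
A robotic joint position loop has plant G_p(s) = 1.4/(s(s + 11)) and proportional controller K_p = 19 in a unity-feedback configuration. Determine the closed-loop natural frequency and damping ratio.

ω_n = 5.16 rad/s, ζ = 1.07

1 + K_p·G_p(s) = 0 gives s² + 11s + 26.6 = 0.
So ω_n² = 26.6 ⇒ ω_n = 5.158 rad/s, and ζ = 11/(2ω_n) = 1.07.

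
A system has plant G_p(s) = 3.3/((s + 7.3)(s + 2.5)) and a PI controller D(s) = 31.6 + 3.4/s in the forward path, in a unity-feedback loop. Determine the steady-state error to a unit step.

0

The open loop D(s)G_p(s) has a pole at the origin (type 1), so the static position error constant is infinite and e_ss = 1/(1+∞) = 0.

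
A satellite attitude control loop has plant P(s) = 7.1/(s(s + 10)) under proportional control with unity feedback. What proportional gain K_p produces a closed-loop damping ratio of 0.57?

Closed-loop characteristic equation: s² + 10s + K_p·7.1 = 0.
So ω_n = √(7.1K_p) and 2ζω_n = 10, giving ζ = 10/(2√(7.1K_p)).
Setting ζ = 0.57: √(7.1K_p) = 10/(2·0.57) = 8.772, so K_p = 76.95/7.1 = 10.8.

K_p = 10.8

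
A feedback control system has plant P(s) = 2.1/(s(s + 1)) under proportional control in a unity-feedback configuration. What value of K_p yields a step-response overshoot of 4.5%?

From %OS = 100·exp(−πζ/√(1−ζ²)) = 4.5%, ζ = −ln(0.045)/√(π²+ln²(0.045)) = 0.7025.
Characteristic equation s² + 1s + 2.1K_p = 0 gives ζ = 1/(2√(2.1K_p)).
Setting ζ = 0.7025: √(2.1K_p) = 1/(2·0.7025) = 0.7117, so K_p = 0.5066/2.1 = 0.241.

K_p = 0.241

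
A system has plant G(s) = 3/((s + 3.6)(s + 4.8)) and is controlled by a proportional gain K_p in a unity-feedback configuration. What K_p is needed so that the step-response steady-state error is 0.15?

K_p = 32.6

The loop is type 0, so e_ss(step) = 1/(1 + K_pos) with K_pos = K_p·G(0).
G(0) = 0.1736. Require 1/(1 + K_p·0.1736) = 0.15, so 1 + 0.1736·K_p = 6.667.
K_p = (6.667 − 1)/0.1736 = 32.6.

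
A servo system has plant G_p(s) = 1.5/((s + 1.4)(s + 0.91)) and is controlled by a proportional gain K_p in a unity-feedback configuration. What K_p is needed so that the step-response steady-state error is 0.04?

K_p = 20.4

Steady-state error for a unit step on this type-0 loop is 1/(1 + K_p·G_p(0)).
G_p(0) = 1.177. Require 1/(1 + K_p·1.177) = 0.04, so 1 + 1.177·K_p = 25.
K_p = (25 − 1)/1.177 = 20.4.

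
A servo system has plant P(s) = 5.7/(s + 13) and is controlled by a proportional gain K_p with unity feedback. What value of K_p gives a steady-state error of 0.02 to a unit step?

K_p = 112

For a type-0 loop with proportional control, e_ss = 1/(1 + K_p·P(0)).
P(0) = 0.4385. Require 1/(1 + K_p·0.4385) = 0.02, so 1 + 0.4385·K_p = 50.
K_p = (50 − 1)/0.4385 = 112.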